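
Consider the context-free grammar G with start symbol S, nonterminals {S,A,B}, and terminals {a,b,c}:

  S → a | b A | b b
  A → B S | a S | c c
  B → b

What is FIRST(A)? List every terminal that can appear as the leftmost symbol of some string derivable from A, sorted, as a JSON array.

FIRST iteration:
iter 1:
  A via A→a S: +{a}
  A via A→c c: +{c}
  B via B→b: +{b}
  S via S→a: +{a}
  S via S→b A: +{b}
  S: {a,b}  A: {a,c}  B: {b}
iter 2:
  A via A→B S: +{b}
  S: {a,b}  A: {a,b,c}  B: {b}
iter 3: (stable)
  S: {a,b}  A: {a,b,c}  B: {b}

FIRST(A) = ["a", "b", "c"]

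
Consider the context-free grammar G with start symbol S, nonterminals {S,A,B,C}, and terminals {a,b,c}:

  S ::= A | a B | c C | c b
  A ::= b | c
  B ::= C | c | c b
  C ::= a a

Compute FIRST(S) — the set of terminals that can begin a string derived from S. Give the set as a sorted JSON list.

FIRST iteration:
iter 1:
  A via A→b: +{b}
  A via A→c: +{c}
  B via B→c: +{c}
  C via C→a a: +{a}
  S via S→A: +{b,c}
  S via S→a B: +{a}
  FIRST(S)={a,b,c}  FIRST(A)={b,c}  FIRST(B)={c}  FIRST(C)={a}
iter 2:
  B via B→C: +{a}
  FIRST(S)={a,b,c}  FIRST(A)={b,c}  FIRST(B)={a,c}  FIRST(C)={a}
iter 3: — fixpoint
  FIRST(S)={a,b,c}  FIRST(A)={b,c}  FIRST(B)={a,c}  FIRST(C)={a}

FIRST(S) = ["a", "b", "c"]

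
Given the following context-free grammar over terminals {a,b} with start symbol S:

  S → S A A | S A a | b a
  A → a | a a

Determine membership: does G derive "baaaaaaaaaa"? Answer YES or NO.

CNF form of G:
  S -> S X2 | S X3 | T1 T0
  A -> T0 T0 | a
  T0 -> a
  T1 -> b
  X2 -> A A
  X3 -> A T0

CYK fill:
  T[0,0] 'b' = {T1}  orig:{}
  T[1,1] 'a' = {A,T0}  orig:{A}
  T[2,2] 'a' = {A,T0}  orig:{A}
  T[3,3] 'a' = {A,T0}  orig:{A}
  T[4,4] 'a' = {A,T0}  orig:{A}
  T[5,5] 'a' = {A,T0}  orig:{A}
  T[6,6] 'a' = {A,T0}  orig:{A}
  T[7,7] 'a' = {A,T0}  orig:{A}
  T[8,8] 'a' = {A,T0}  orig:{A}
  T[9,9] 'a' = {A,T0}  orig:{A}
  T[10,10] 'a' = {A,T0}  orig:{A}
  T[0,1] 'ba' = {S}
  T[1,2] 'aa' = {A,X2,X3}  orig:{A}
  T[2,3] 'aa' = {A,X2,X3}  orig:{A}
  T[3,4] 'aa' = {A,X2,X3}  orig:{A}
  T[4,5] 'aa' = {A,X2,X3}  orig:{A}
  T[5,6] 'aa' = {A,X2,X3}  orig:{A}
  T[6,7] 'aa' = {A,X2,X3}  orig:{A}
  T[7,8] 'aa' = {A,X2,X3}  orig:{A}
  T[8,9] 'aa' = {A,X2,X3}  orig:{A}
  T[9,10] 'aa' = {A,X2,X3}  orig:{A}
  T[0,2] 'baa' = ∅
  T[1,3] 'aaa' = {X2,X3}  orig:{}
  T[2,4] 'aaa' = {X2,X3}  orig:{}
  T[3,5] 'aaa' = {X2,X3}  orig:{}
  T[4,6] 'aaa' = {X2,X3}  orig:{}
  T[5,7] 'aaa' = {X2,X3}  orig:{}
  T[6,8] 'aaa' = {X2,X3}  orig:{}
  T[7,9] 'aaa' = {X2,X3}  orig:{}
  T[8,10] 'aaa' = {X2,X3}  orig:{}
  T[0,3] 'baaa' = {S}
  T[1,4] 'aaaa' = {X2}  orig:{}
  T[2,5] 'aaaa' = {X2}  orig:{}
  T[3,6] 'aaaa' = {X2}  orig:{}
  T[4,7] 'aaaa' = {X2}  orig:{}
  T[5,8] 'aaaa' = {X2}  orig:{}
  T[6,9] 'aaaa' = {X2}  orig:{}
  T[7,10] 'aaaa' = {X2}  orig:{}
  T[0,4] 'baaaa' = {S}
  T[1,5] 'aaaaa' = ∅
  T[2,6] 'aaaaa' = ∅
  T[3,7] 'aaaaa' = ∅
  T[4,8] 'aaaaa' = ∅
  T[5,9] 'aaaaa' = ∅
  T[6,10] 'aaaaa' = ∅
  T[0,5] 'baaaaa' = {S}
  T[1,6] 'aaaaaa' = ∅
  T[2,7] 'aaaaaa' = ∅
  T[3,8] 'aaaaaa' = ∅
  T[4,9] 'aaaaaa' = ∅
  T[5,10] 'aaaaaa' = ∅
  T[0,6] 'baaaaaa' = {S}
  T[1,7] 'aaaaaaa' = ∅
  T[2,8] 'aaaaaaa' = ∅
  T[3,9] 'aaaaaaa' = ∅
  T[4,10] 'aaaaaaa' = ∅
  T[0,7] 'baaaaaaa' = {S}
  T[1,8] 'aaaaaaaa' = ∅
  T[2,9] 'aaaaaaaa' = ∅
  T[3,10] 'aaaaaaaa' = ∅
  T[0,8] 'baaaaaaaa' = {S}
  T[1,9] 'aaaaaaaaa' = ∅
  T[2,10] 'aaaaaaaaa' = ∅
  T[0,9] 'baaaaaaaaa' = {S}
  T[1,10] 'aaaaaaaaaa' = ∅
  T[0,10] 'baaaaaaaaaa' = {S}

S ∈ T[0,10] ⇒ YES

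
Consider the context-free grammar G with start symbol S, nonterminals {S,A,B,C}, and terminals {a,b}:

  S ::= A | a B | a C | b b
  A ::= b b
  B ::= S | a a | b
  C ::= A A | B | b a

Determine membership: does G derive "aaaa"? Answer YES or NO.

CNF form of G:
  S -> T0 T0 | T1 B | T1 C
  A -> T0 T0
  B -> T0 T0 | T1 B | T1 C | T1 T1 | b
  C -> A A | T0 T0 | T0 T1 | T1 B | T1 C | T1 T1 | b
  T0 -> b
  T1 -> a

Fill CYK table bottom-up:
  T[0,0] 'a' = {T1}  orig:{}
  T[1,1] 'a' = {T1}  orig:{}
  T[2,2] 'a' = {T1}  orig:{}
  T[3,3] 'a' = {T1}  orig:{}
  T[0,1] 'aa' = {B,C}
  T[1,2] 'aa' = {B,C}
  T[2,3] 'aa' = {B,C}
  T[0,2] 'aaa' = {B,C,S}
  T[1,3] 'aaa' = {B,C,S}
  T[0,3] 'aaaa' = {B,C,S}

S ∈ T[0,3] ⇒ YES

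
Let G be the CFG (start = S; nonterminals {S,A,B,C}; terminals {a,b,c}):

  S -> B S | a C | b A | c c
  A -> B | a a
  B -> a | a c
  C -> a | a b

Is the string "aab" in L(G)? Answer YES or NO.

Convert to CNF:
  S -> B S | T0 C | T1 T1 | T2 A
  A -> T0 T0 | T0 T1 | a
  B -> T0 T1 | a
  C -> T0 T2 | a
  T0 -> a
  T1 -> c
  T2 -> b

Fill CYK table bottom-up:
  cell(0,0) a: {A,B,C,T0}  orig:{A,B,C}
  cell(1,1) a: {A,B,C,T0}  orig:{A,B,C}
  cell(2,2) b: {T2}  orig:{}
  cell(0,1) aa: {A,S}
  cell(1,2) ab: {C}
  cell(0,2) aab: {S}

S ∈ T[0,2] ⇒ YES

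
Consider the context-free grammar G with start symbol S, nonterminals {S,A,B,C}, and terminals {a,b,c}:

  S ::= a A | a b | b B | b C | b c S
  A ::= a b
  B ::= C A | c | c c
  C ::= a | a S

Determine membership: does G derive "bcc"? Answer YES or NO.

Convert to CNF:
  S -> T0 A | T0 T1 | T1 B | T1 C | T1 X3
  A -> T0 T1
  B -> C A | T2 T2 | c
  C -> T0 S | a
  T0 -> a
  T1 -> b
  T2 -> c
  X3 -> T2 S

CYK fill:
  cell(0,0) b: {T1}  orig:{}
  cell(1,1) c: {B,T2}  orig:{B}
  cell(2,2) c: {B,T2}  orig:{B}
  cell(0,1) bc: {S}
  cell(1,2) cc: {B}
  cell(0,2) bcc: {S}

S ∈ T[0,2] ⇒ YES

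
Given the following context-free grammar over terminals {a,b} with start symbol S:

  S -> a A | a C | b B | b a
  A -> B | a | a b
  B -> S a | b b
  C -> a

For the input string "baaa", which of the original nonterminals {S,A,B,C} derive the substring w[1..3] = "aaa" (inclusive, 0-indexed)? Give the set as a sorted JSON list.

CNF form of G:
  S -> T0 A | T0 C | T1 B | T1 T0
  A -> S T0 | T0 T1 | T1 T1 | a
  B -> S T0 | T1 T1
  C -> a
  T0 -> a
  T1 -> b

CYK table (by increasing span), restricted to cells inside w[1..3]:
  T[1,1] 'a' = {A,C,T0}  orig:{A,C}
  T[2,2] 'a' = {A,C,T0}  orig:{A,C}
  T[3,3] 'a' = {A,C,T0}  orig:{A,C}
  T[1,2] 'aa' = {S}
  T[2,3] 'aa' = {S}
  T[1,3] 'aaa' = {A,B}

Original NTs in T[1,3] deriving "aaa": ["A", "B"]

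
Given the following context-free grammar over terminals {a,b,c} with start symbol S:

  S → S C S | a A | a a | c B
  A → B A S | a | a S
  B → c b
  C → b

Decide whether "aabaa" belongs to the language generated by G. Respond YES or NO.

CNF form of G:
  S -> S X4 | T0 A | T0 T0 | T1 B
  A -> B X3 | T0 S | a
  B -> T1 T2
  C -> b
  T0 -> a
  T1 -> c
  T2 -> b
  X3 -> A S
  X4 -> C S

CYK fill:
  T[0,0] 'a' = {A,T0}  orig:{A}
  T[1,1] 'a' = {A,T0}  orig:{A}
  T[2,2] 'b' = {C,T2}  orig:{C}
  T[3,3] 'a' = {A,T0}  orig:{A}
  T[4,4] 'a' = {A,T0}  orig:{A}
  T[0,1] 'aa' = {S}
  T[1,2] 'ab' = ∅
  T[2,3] 'ba' = ∅
  T[3,4] 'aa' = {S}
  T[0,2] 'aab' = ∅
  T[1,3] 'aba' = ∅
  T[2,4] 'baa' = {X4}  orig:{}
  T[0,3] 'aaba' = ∅
  T[1,4] 'abaa' = ∅
  T[0,4] 'aabaa' = {S}

S ∈ T[0,4] ⇒ YES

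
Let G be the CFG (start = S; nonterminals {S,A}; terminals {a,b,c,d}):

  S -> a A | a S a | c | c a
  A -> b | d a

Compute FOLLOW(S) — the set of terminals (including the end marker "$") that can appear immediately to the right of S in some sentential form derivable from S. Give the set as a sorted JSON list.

FIRST iteration:
[1]
  A via A→b: +{b}
  A via A→d a: +{d}
  S via S→a A: +{a}
  S via S→c: +{c}
  S: {a,c}  A: {b,d}
[2] (no change)
  S: {a,c}  A: {b,d}

FOLLOW iteration:
seed FOLLOW(S) with $
pass 1:
  S→a A: FOLLOW(A) ⊇ FOLLOW(S) ⊇ {$}; new: +{$}
  S→a S a: FOLLOW(S) ⊇ FIRST(a) = {a}; new: +{a}
  FOLLOW[S]={$,a}  FOLLOW[A]={$}
pass 2:
  S→a A: FOLLOW(A) ⊇ FOLLOW(S) ⊇ {$,a}; new: +{a}
  FOLLOW[S]={$,a}  FOLLOW[A]={$,a}
pass 3: — fixpoint
  FOLLOW[S]={$,a}  FOLLOW[A]={$,a}

FOLLOW(S) = ["$", "a"]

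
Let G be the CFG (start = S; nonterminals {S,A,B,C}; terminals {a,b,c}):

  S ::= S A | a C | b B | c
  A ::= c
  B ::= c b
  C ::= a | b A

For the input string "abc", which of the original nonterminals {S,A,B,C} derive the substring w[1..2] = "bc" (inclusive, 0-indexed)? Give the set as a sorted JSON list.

CNF form of G:
  S -> S A | T1 B | T2 C | c
  A -> c
  B -> T0 T1
  C -> T1 A | a
  T0 -> c
  T1 -> b
  T2 -> a

CYK fill — only the sub-triangle for w[1..2]:
  cell(1,1) b: {T1}  orig:{}
  cell(2,2) c: {A,S,T0}  orig:{A,S}
  cell(1,2) bc: {C}

Original NTs in T[1,2] deriving "bc": ["C"]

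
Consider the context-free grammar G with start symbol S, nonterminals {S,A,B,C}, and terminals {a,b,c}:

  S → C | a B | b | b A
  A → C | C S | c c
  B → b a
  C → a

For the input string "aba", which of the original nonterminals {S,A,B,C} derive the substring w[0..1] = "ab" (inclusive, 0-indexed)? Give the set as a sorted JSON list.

CNF form of G:
  S -> T1 A | T2 B | a | b
  A -> C S | T0 T0 | a
  B -> T1 T2
  C -> a
  T0 -> c
  T1 -> b
  T2 -> a

Fill CYK table bottom-up (cells [i..j] with 0 ≤ i ≤ j ≤ 1 only):
  T[0,0] 'a' = {A,C,S,T2}  orig:{A,C,S}
  T[1,1] 'b' = {S,T1}  orig:{S}
  T[0,1] 'ab' = {A}

Original NTs in T[0,1] deriving "ab": ["A"]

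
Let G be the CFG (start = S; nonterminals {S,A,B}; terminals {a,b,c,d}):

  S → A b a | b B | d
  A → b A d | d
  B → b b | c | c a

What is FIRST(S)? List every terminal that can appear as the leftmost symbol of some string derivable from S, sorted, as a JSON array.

FIRST sets, iterate to fixpoint:
iter 1:
  A via A→b A d: +{b}
  A via A→d: +{d}
  B via B→b b: +{b}
  B via B→c: +{c}
  S via S→A b a: +{b,d}
  FIRST(S)={b,d}  FIRST(A)={b,d}  FIRST(B)={b,c}
iter 2: (stable)
  FIRST(S)={b,d}  FIRST(A)={b,d}  FIRST(B)={b,c}

FIRST(S) = ["b", "d"]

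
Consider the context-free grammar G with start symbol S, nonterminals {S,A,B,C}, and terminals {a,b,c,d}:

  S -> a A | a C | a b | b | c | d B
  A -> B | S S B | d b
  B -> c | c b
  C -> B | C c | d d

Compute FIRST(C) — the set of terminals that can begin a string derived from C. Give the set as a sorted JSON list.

FIRST iteration:
iter 1:
  A via A→d b: +{d}
  B via B→c: +{c}
  C via C→B: +{c}
  C via C→d d: +{d}
  S via S→a A: +{a}
  S via S→b: +{b}
  S via S→c: +{c}
  S via S→d B: +{d}
  FIRST(S)={a,b,c,d}  FIRST(A)={d}  FIRST(B)={c}  FIRST(C)={c,d}
iter 2:
  A via A→B: +{c}
  A via A→S S B: +{a,b}
  FIRST(S)={a,b,c,d}  FIRST(A)={a,b,c,d}  FIRST(B)={c}  FIRST(C)={c,d}
iter 3: (no change)
  FIRST(S)={a,b,c,d}  FIRST(A)={a,b,c,d}  FIRST(B)={c}  FIRST(C)={c,d}

FIRST(C) = ["c", "d"]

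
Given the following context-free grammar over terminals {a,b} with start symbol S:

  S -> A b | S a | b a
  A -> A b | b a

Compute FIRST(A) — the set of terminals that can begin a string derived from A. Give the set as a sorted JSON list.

FIRST sets, iterate to fixpoint:
[1]
  A via A→b a: +{b}
  S via S→A b: +{b}
  FIRST(S)={b}  FIRST(A)={b}
[2] (no change)
  FIRST(S)={b}  FIRST(A)={b}

FIRST(A) = ["b"]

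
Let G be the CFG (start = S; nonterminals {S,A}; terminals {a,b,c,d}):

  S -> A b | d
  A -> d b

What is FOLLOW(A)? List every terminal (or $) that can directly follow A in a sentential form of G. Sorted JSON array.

Compute FIRST by fixpoint:
iter 1:
  A via A→d b: +{d}
  S via S→A b: +{d}
  FIRST(S)={d}  FIRST(A)={d}
iter 2: (stable)
  FIRST(S)={d}  FIRST(A)={d}

FOLLOW sets:
FOLLOW(S) := {$}
pass 1:
  S→A b: FOLLOW(A) ⊇ FIRST(b) = {b}; new: +{b}
  FOLLOW(S)={$}  FOLLOW(A)={b}
pass 2: done
  FOLLOW(S)={$}  FOLLOW(A)={b}

FOLLOW(A) = ["b"]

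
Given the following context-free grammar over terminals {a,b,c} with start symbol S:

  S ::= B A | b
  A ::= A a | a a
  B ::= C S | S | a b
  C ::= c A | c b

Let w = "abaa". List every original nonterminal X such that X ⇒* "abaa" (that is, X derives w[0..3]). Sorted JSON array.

Convert to CNF:
  S -> B A | b
  A -> A T0 | T0 T0
  B -> B A | C S | T0 T1 | b
  C -> T2 A | T2 T1
  T0 -> a
  T1 -> b
  T2 -> c

CYK table (by increasing span) — only the sub-triangle for w[0..3]:
  [0..0]={T0}  "a"  orig:{}
  [1..1]={B,S,T1}  "b"  orig:{B,S}
  [2..2]={T0}  "a"  orig:{}
  [3..3]={T0}  "a"  orig:{}
  [0..1]={B}  "ab"
  [1..2]=∅  "ba"
  [2..3]={A}  "aa"
  [0..2]=∅  "aba"
  [1..3]={B,S}  "baa"
  [0..3]={B,S}  "abaa"

Original NTs in T[0,3] deriving "abaa": ["B", "S"]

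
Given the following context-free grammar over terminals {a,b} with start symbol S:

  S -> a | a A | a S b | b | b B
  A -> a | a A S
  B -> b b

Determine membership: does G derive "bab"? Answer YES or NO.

Convert to CNF:
  S -> T0 A | T0 X3 | T1 B | a | b
  A -> T0 X2 | a
  B -> T1 T1
  T0 -> a
  T1 -> b
  X2 -> A S
  X3 -> S T1

CYK fill:
  T[0,0] 'b' = {S,T1}  orig:{S}
  T[1,1] 'a' = {A,S,T0}  orig:{A,S}
  T[2,2] 'b' = {S,T1}  orig:{S}
  T[0,1] 'ba' = ∅
  T[1,2] 'ab' = {X2,X3}  orig:{}
  T[0,2] 'bab' = ∅

S ∉ T[0,2] ⇒ NO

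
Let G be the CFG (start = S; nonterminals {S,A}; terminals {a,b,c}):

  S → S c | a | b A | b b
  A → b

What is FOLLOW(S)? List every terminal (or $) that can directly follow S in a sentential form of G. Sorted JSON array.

FIRST iteration:
[1]
  A via A→b: +{b}
  S via S→a: +{a}
  S via S→b A: +{b}
  FIRST(S)={a,b}  FIRST(A)={b}
[2] (no change)
  FIRST(S)={a,b}  FIRST(A)={b}

FOLLOW sets:
initialize: $ ∈ FOLLOW(S)
round 1:
  S→S c: FOLLOW(S) ⊇ FIRST(c) = {c}; new: +{c}
  S→b A: FOLLOW(A) ⊇ FOLLOW(S) ⊇ {$,c}; new: +{$,c}
  FOLLOW(S)={$,c}  FOLLOW(A)={$,c}
round 2: (stable)
  FOLLOW(S)={$,c}  FOLLOW(A)={$,c}

FOLLOW(S) = ["$", "c"]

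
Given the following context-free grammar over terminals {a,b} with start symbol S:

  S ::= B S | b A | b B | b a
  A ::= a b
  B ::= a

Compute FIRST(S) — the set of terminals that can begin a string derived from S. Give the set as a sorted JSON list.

FIRST sets, iterate to fixpoint:
[1]
  A via A→a b: +{a}
  B via B→a: +{a}
  S via S→B S: +{a}
  S via S→b A: +{b}
  FIRST(S)={a,b}  FIRST(A)={a}  FIRST(B)={a}
[2] (no change)
  FIRST(S)={a,b}  FIRST(A)={a}  FIRST(B)={a}

FIRST(S) = ["a", "b"]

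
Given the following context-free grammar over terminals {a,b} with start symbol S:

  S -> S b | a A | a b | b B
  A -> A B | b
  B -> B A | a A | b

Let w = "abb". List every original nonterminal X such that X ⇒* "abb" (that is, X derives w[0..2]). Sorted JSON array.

Convert to CNF:
  S -> S T1 | T0 A | T0 T1 | T1 B
  A -> A B | b
  B -> B A | T0 A | b
  T0 -> a
  T1 -> b

Fill CYK table bottom-up — only the sub-triangle for w[0..2]:
  T[0,0] 'a' = {T0}  orig:{}
  T[1,1] 'b' = {A,B,T1}  orig:{A,B}
  T[2,2] 'b' = {A,B,T1}  orig:{A,B}
  T[0,1] 'ab' = {B,S}
  T[1,2] 'bb' = {A,B,S}
  T[0,2] 'abb' = {B,S}

Original NTs in T[0,2] deriving "abb": ["B", "S"]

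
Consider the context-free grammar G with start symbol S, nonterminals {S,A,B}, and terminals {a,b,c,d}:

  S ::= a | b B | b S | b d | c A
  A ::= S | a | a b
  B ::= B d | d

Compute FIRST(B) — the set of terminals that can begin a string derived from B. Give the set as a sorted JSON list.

FIRST sets, iterate to fixpoint:
round 1:
  A via A→a: +{a}
  B via B→d: +{d}
  S via S→a: +{a}
  S via S→b B: +{b}
  S via S→c A: +{c}
  FIRST(S)={a,b,c}  FIRST(A)={a}  FIRST(B)={d}
round 2:
  A via A→S: +{b,c}
  FIRST(S)={a,b,c}  FIRST(A)={a,b,c}  FIRST(B)={d}
round 3: — fixpoint
  FIRST(S)={a,b,c}  FIRST(A)={a,b,c}  FIRST(B)={d}

FIRST(B) = ["d"]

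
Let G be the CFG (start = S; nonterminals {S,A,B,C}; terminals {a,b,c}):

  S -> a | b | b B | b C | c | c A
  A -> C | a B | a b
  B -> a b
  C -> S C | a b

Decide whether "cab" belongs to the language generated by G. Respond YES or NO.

Convert to CNF:
  S -> T1 B | T1 C | T2 A | a | b | c
  A -> S C | T0 B | T0 T1
  B -> T0 T1
  C -> S C | T0 T1
  T0 -> a
  T1 -> b
  T2 -> c

CYK fill:
  cell(0,0) c: {S,T2}  orig:{S}
  cell(1,1) a: {S,T0}  orig:{S}
  cell(2,2) b: {S,T1}  orig:{S}
  cell(0,1) ca: ∅
  cell(1,2) ab: {A,B,C}
  cell(0,2) cab: {A,C,S}

S ∈ T[0,2] ⇒ YES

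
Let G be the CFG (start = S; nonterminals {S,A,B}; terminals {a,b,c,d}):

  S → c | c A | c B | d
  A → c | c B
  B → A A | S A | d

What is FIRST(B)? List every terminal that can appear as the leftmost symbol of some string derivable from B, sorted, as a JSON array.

FIRST iteration:
round 1:
  A via A→c: +{c}
  B via B→A A: +{c}
  B via B→d: +{d}
  S via S→c: +{c}
  S via S→d: +{d}
  S: {c,d}  A: {c}  B: {c,d}
round 2: done
  S: {c,d}  A: {c}  B: {c,d}

FIRST(B) = ["c", "d"]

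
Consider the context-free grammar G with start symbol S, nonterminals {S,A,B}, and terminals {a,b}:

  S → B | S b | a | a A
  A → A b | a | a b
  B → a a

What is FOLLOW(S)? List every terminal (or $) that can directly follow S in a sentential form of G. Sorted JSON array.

FIRST sets, iterate to fixpoint:
[1]
  A via A→a: +{a}
  B via B→a a: +{a}
  S via S→B: +{a}
  FIRST[S]={a}  FIRST[A]={a}  FIRST[B]={a}
[2] (no change)
  FIRST[S]={a}  FIRST[A]={a}  FIRST[B]={a}

FOLLOW sets:
FOLLOW(S) := {$}
pass 1:
  A→A b: FOLLOW(A) ⊇ FIRST(b) = {b}; new: +{b}
  S→B: FOLLOW(B) ⊇ FOLLOW(S) ⊇ {$}; new: +{$}
  S→S b: FOLLOW(S) ⊇ FIRST(b) = {b}; new: +{b}
  S→a A: FOLLOW(A) ⊇ FOLLOW(S) ⊇ {$,b}; new: +{$}
  S: {$,b}  A: {$,b}  B: {$}
pass 2:
  S→B: FOLLOW(B) ⊇ FOLLOW(S) ⊇ {$,b}; new: +{b}
  S: {$,b}  A: {$,b}  B: {$,b}
pass 3: — fixpoint
  S: {$,b}  A: {$,b}  B: {$,b}

FOLLOW(S) = ["$", "b"]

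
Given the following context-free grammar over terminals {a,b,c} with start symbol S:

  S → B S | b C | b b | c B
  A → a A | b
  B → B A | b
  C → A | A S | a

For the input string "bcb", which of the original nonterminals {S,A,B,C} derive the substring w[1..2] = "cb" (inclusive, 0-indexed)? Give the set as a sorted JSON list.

CNF form of G:
  S -> B S | T1 C | T1 T1 | T2 B
  A -> T0 A | b
  B -> B A | b
  C -> A S | T0 A | a | b
  T0 -> a
  T1 -> b
  T2 -> c

Fill CYK table bottom-up, restricted to cells inside w[1..2]:
  T[1,1] 'c' = {T2}  orig:{}
  T[2,2] 'b' = {A,B,C,T1}  orig:{A,B,C}
  T[1,2] 'cb' = {S}

Original NTs in T[1,2] deriving "cb": ["S"]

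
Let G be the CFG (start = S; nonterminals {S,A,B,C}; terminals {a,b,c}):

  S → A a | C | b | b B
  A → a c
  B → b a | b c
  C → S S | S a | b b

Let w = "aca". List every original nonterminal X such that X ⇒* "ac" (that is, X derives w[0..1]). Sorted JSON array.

Convert to CNF:
  S -> A T0 | S S | S T0 | T2 B | T2 T2 | b
  A -> T0 T1
  B -> T2 T0 | T2 T1
  C -> S S | S T0 | T2 T2
  T0 -> a
  T1 -> c
  T2 -> b

CYK table (by increasing span), restricted to cells inside w[0..1]:
  [0..0]={T0}  "a"  orig:{}
  [1..1]={T1}  "c"  orig:{}
  [0..1]={A}  "ac"

Original NTs in T[0,1] deriving "ac": ["A"]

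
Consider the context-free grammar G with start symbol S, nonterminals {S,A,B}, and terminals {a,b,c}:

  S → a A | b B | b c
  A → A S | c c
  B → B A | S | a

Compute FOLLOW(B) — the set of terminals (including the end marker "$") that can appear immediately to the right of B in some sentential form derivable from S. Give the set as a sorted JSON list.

FIRST iteration:
[1]
  A via A→c c: +{c}
  B via B→a: +{a}
  S via S→a A: +{a}
  S via S→b B: +{b}
  FIRST[S]={a,b}  FIRST[A]={c}  FIRST[B]={a}
[2]
  B via B→S: +{b}
  FIRST[S]={a,b}  FIRST[A]={c}  FIRST[B]={a,b}
[3] (stable)
  FIRST[S]={a,b}  FIRST[A]={c}  FIRST[B]={a,b}

Compute FOLLOW by fixpoint:
seed FOLLOW(S) with $
iter 1:
  A→A S: FOLLOW(A) ⊇ FIRST(S) = {a,b}; new: +{a,b}
  A→A S: FOLLOW(S) ⊇ FOLLOW(A) ⊇ {a,b}; new: +{a,b}
  B→B A: FOLLOW(B) ⊇ FIRST(A) = {c}; new: +{c}
  B→B A: FOLLOW(A) ⊇ FOLLOW(B) ⊇ {c}; new: +{c}
  B→S: FOLLOW(S) ⊇ FOLLOW(B) ⊇ {c}; new: +{c}
  S→a A: FOLLOW(A) ⊇ FOLLOW(S) ⊇ {$,a,b,c}; new: +{$}
  S→b B: FOLLOW(B) ⊇ FOLLOW(S) ⊇ {$,a,b,c}; new: +{$,a,b}
  FOLLOW(S)={$,a,b,c}  FOLLOW(A)={$,a,b,c}  FOLLOW(B)={$,a,b,c}
iter 2: (no change)
  FOLLOW(S)={$,a,b,c}  FOLLOW(A)={$,a,b,c}  FOLLOW(B)={$,a,b,c}

FOLLOW(B) = ["$", "a", "b", "c"]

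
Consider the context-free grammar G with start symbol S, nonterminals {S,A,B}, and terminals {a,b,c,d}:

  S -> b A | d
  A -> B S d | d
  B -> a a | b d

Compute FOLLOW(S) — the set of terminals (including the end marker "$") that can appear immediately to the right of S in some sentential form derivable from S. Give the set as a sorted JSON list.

FIRST iteration:
iter 1:
  A via A→d: +{d}
  B via B→a a: +{a}
  B via B→b d: +{b}
  S via S→b A: +{b}
  S via S→d: +{d}
  FIRST[S]={b,d}  FIRST[A]={d}  FIRST[B]={a,b}
iter 2:
  A via A→B S d: +{a,b}
  FIRST[S]={b,d}  FIRST[A]={a,b,d}  FIRST[B]={a,b}
iter 3: done
  FIRST[S]={b,d}  FIRST[A]={a,b,d}  FIRST[B]={a,b}

FOLLOW iteration:
FOLLOW(S) := {$}
round 1:
  A→B S d: FOLLOW(B) ⊇ FIRST(S) = {b,d}; new: +{b,d}
  A→B S d: FOLLOW(S) ⊇ FIRST(d) = {d}; new: +{d}
  S→b A: FOLLOW(A) ⊇ FOLLOW(S) ⊇ {$,d}; new: +{$,d}
  FOLLOW(S)={$,d}  FOLLOW(A)={$,d}  FOLLOW(B)={b,d}
round 2: (no change)
  FOLLOW(S)={$,d}  FOLLOW(A)={$,d}  FOLLOW(B)={b,d}

FOLLOW(S) = ["$", "d"]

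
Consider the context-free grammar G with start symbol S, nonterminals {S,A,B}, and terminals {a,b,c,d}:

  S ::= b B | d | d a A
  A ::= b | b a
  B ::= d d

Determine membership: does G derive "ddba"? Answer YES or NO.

Convert to CNF:
  S -> T0 B | T2 X3 | d
  A -> T0 T1 | b
  B -> T2 T2
  T0 -> b
  T1 -> a
  T2 -> d
  X3 -> T1 A

CYK table (by increasing span):
  [0..0]={S,T2}  "d"  orig:{S}
  [1..1]={S,T2}  "d"  orig:{S}
  [2..2]={A,T0}  "b"  orig:{A}
  [3..3]={T1}  "a"  orig:{}
  [0..1]={B}  "dd"
  [1..2]=∅  "db"
  [2..3]={A}  "ba"
  [0..2]=∅  "ddb"
  [1..3]=∅  "dba"
  [0..3]=∅  "ddba"

S ∉ T[0,3] ⇒ NO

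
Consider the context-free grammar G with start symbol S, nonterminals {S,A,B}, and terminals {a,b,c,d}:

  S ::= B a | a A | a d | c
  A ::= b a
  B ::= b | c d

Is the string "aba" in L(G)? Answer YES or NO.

CNF form of G:
  S -> B T1 | T1 A | T1 T3 | c
  A -> T0 T1
  B -> T2 T3 | b
  T0 -> b
  T1 -> a
  T2 -> c
  T3 -> d

Fill CYK table bottom-up:
  [0..0]={T1}  "a"  orig:{}
  [1..1]={B,T0}  "b"  orig:{B}
  [2..2]={T1}  "a"  orig:{}
  [0..1]=∅  "ab"
  [1..2]={A,S}  "ba"
  [0..2]={S}  "aba"

S ∈ T[0,2] ⇒ YES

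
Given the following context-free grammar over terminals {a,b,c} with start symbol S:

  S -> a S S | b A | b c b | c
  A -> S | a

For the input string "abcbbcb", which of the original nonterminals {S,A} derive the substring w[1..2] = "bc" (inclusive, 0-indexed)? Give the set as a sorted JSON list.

CNF form of G:
  S -> T0 X5 | T1 A | T1 X6 | c
  A -> T0 X3 | T1 A | T1 X4 | a | c
  T0 -> a
  T1 -> b
  T2 -> c
  X3 -> S S
  X4 -> T2 T1
  X5 -> S S
  X6 -> T2 T1

CYK fill, restricted to cells inside w[1..2]:
  [1..1]={T1}  "b"  orig:{}
  [2..2]={A,S,T2}  "c"  orig:{A,S}
  [1..2]={A,S}  "bc"

Original NTs in T[1,2] deriving "bc": ["A", "S"]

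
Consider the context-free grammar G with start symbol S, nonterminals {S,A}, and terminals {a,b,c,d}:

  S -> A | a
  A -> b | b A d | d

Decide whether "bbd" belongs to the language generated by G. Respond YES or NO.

CNF form of G:
  S -> T0 X3 | a | b | d
  A -> T0 X2 | b | d
  T0 -> b
  T1 -> d
  X2 -> A T1
  X3 -> A T1

CYK fill:
  T[0,0] 'b' = {A,S,T0}  orig:{A,S}
  T[1,1] 'b' = {A,S,T0}  orig:{A,S}
  T[2,2] 'd' = {A,S,T1}  orig:{A,S}
  T[0,1] 'bb' = ∅
  T[1,2] 'bd' = {X2,X3}  orig:{}
  T[0,2] 'bbd' = {A,S}

S ∈ T[0,2] ⇒ YES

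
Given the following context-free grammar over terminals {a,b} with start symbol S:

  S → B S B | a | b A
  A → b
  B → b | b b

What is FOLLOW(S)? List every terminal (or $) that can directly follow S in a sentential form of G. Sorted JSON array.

FIRST sets, iterate to fixpoint:
round 1:
  A via A→b: +{b}
  B via B→b: +{b}
  S via S→B S B: +{b}
  S via S→a: +{a}
  S: {a,b}  A: {b}  B: {b}
round 2: (no change)
  S: {a,b}  A: {b}  B: {b}

FOLLOW iteration:
seed FOLLOW(S) with $
round 1:
  S→B S B: FOLLOW(B) ⊇ FIRST(S) = {a,b}; new: +{a,b}
  S→B S B: FOLLOW(S) ⊇ FIRST(B) = {b}; new: +{b}
  S→B S B: FOLLOW(B) ⊇ FOLLOW(S) ⊇ {$,b}; new: +{$}
  S→b A: FOLLOW(A) ⊇ FOLLOW(S) ⊇ {$,b}; new: +{$,b}
  S: {$,b}  A: {$,b}  B: {$,a,b}
round 2: (stable)
  S: {$,b}  A: {$,b}  B: {$,a,b}

FOLLOW(S) = ["$", "b"]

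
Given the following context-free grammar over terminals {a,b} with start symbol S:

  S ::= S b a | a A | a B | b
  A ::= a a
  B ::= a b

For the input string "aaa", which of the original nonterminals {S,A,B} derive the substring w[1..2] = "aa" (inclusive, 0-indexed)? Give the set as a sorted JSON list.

Convert to CNF:
  S -> S X2 | T0 A | T0 B | b
  A -> T0 T0
  B -> T0 T1
  T0 -> a
  T1 -> b
  X2 -> T1 T0

CYK table (by increasing span) (cells [i..j] with 1 ≤ i ≤ j ≤ 2 only):
  T[1,1] 'a' = {T0}  orig:{}
  T[2,2] 'a' = {T0}  orig:{}
  T[1,2] 'aa' = {A}

Original NTs in T[1,2] deriving "aa": ["A"]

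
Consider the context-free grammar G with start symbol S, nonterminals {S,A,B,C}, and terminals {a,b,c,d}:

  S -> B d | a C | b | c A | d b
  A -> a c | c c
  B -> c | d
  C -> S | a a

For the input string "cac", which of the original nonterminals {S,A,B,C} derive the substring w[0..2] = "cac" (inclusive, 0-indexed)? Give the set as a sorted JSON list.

CNF form of G:
  S -> B T2 | T0 C | T1 A | T2 T3 | b
  A -> T0 T1 | T1 T1
  B -> c | d
  C -> B T2 | T0 C | T0 T0 | T1 A | T2 T3 | b
  T0 -> a
  T1 -> c
  T2 -> d
  T3 -> b

CYK table (by increasing span), restricted to cells inside w[0..2]:
  T[0,0] 'c' = {B,T1}  orig:{B}
  T[1,1] 'a' = {T0}  orig:{}
  T[2,2] 'c' = {B,T1}  orig:{B}
  T[0,1] 'ca' = ∅
  T[1,2] 'ac' = {A}
  T[0,2] 'cac' = {C,S}

Original NTs in T[0,2] deriving "cac": ["C", "S"]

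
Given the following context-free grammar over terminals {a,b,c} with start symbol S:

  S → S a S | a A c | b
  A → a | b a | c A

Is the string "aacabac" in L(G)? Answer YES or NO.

Convert to CNF:
  S -> S X3 | T1 X4 | b
  A -> T0 T1 | T2 A | a
  T0 -> b
  T1 -> a
  T2 -> c
  X3 -> T1 S
  X4 -> A T2

CYK fill:
  [0..0]={A,T1}  "a"  orig:{A}
  [1..1]={A,T1}  "a"  orig:{A}
  [2..2]={T2}  "c"  orig:{}
  [3..3]={A,T1}  "a"  orig:{A}
  [4..4]={S,T0}  "b"  orig:{S}
  [5..5]={A,T1}  "a"  orig:{A}
  [6..6]={T2}  "c"  orig:{}
  [0..1]=∅  "aa"
  [1..2]={X4}  "ac"  orig:{}
  [2..3]={A}  "ca"
  [3..4]={X3}  "ab"  orig:{}
  [4..5]={A}  "ba"
  [5..6]={X4}  "ac"  orig:{}
  [0..2]={S}  "aac"
  [1..3]=∅  "aca"
  [2..4]=∅  "cab"
  [3..5]=∅  "aba"
  [4..6]={X4}  "bac"  orig:{}
  [0..3]=∅  "aaca"
  [1..4]=∅  "acab"
  [2..5]=∅  "caba"
  [3..6]={S}  "abac"
  [0..4]={S}  "aacab"
  [1..5]=∅  "acaba"
  [2..6]=∅  "cabac"
  [0..5]=∅  "aacaba"
  [1..6]=∅  "acabac"
  [0..6]=∅  "aacabac"

S ∉ T[0,6] ⇒ NO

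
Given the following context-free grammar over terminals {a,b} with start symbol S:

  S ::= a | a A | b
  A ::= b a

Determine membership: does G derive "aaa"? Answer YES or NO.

CNF form of G:
  S -> T1 A | a | b
  A -> T0 T1
  T0 -> b
  T1 -> a

CYK fill:
  T[0,0] 'a' = {S,T1}  orig:{S}
  T[1,1] 'a' = {S,T1}  orig:{S}
  T[2,2] 'a' = {S,T1}  orig:{S}
  T[0,1] 'aa' = ∅
  T[1,2] 'aa' = ∅
  T[0,2] 'aaa' = ∅

S ∉ T[0,2] ⇒ NO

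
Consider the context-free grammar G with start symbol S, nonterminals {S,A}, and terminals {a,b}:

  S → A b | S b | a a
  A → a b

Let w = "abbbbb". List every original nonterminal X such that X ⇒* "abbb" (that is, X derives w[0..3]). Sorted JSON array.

Convert to CNF:
  S -> A T1 | S T1 | T0 T0
  A -> T0 T1
  T0 -> a
  T1 -> b

Fill CYK table bottom-up (cells [i..j] with 0 ≤ i ≤ j ≤ 3 only):
  [0..0]={T0}  "a"  orig:{}
  [1..1]={T1}  "b"  orig:{}
  [2..2]={T1}  "b"  orig:{}
  [3..3]={T1}  "b"  orig:{}
  [0..1]={A}  "ab"
  [1..2]=∅  "bb"
  [2..3]=∅  "bb"
  [0..2]={S}  "abb"
  [1..3]=∅  "bbb"
  [0..3]={S}  "abbb"

Original NTs in T[0,3] deriving "abbb": ["S"]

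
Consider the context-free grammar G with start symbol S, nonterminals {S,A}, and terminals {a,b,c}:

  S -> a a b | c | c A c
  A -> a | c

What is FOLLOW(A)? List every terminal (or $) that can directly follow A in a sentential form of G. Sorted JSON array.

FIRST sets, iterate to fixpoint:
[1]
  A via A→a: +{a}
  A via A→c: +{c}
  S via S→a a b: +{a}
  S via S→c: +{c}
  FIRST(S)={a,c}  FIRST(A)={a,c}
[2] — fixpoint
  FIRST(S)={a,c}  FIRST(A)={a,c}

FOLLOW iteration:
FOLLOW(S) := {$}
round 1:
  S→c A c: FOLLOW(A) ⊇ FIRST(c) = {c}; new: +{c}
  FOLLOW[S]={$}  FOLLOW[A]={c}
round 2: (no change)
  FOLLOW[S]={$}  FOLLOW[A]={c}

FOLLOW(A) = ["c"]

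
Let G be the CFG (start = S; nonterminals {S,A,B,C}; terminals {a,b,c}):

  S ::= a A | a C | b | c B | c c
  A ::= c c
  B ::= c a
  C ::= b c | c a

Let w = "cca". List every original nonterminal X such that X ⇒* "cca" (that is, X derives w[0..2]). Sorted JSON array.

Convert to CNF:
  S -> T0 B | T0 T0 | T1 A | T1 C | b
  A -> T0 T0
  B -> T0 T1
  C -> T0 T1 | T2 T0
  T0 -> c
  T1 -> a
  T2 -> b

CYK fill, restricted to cells inside w[0..2]:
  [0..0]={T0}  "c"  orig:{}
  [1..1]={T0}  "c"  orig:{}
  [2..2]={T1}  "a"  orig:{}
  [0..1]={A,S}  "cc"
  [1..2]={B,C}  "ca"
  [0..2]={S}  "cca"

Original NTs in T[0,2] deriving "cca": ["S"]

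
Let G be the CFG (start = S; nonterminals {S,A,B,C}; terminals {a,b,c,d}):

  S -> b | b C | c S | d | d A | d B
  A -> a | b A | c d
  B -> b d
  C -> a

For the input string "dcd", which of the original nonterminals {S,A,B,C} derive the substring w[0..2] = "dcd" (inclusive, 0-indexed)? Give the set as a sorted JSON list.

Convert to CNF:
  S -> T0 C | T1 S | T2 A | T2 B | b | d
  A -> T0 A | T1 T2 | a
  B -> T0 T2
  C -> a
  T0 -> b
  T1 -> c
  T2 -> d

CYK table (by increasing span), restricted to cells inside w[0..2]:
  T[0,0] 'd' = {S,T2}  orig:{S}
  T[1,1] 'c' = {T1}  orig:{}
  T[2,2] 'd' = {S,T2}  orig:{S}
  T[0,1] 'dc' = ∅
  T[1,2] 'cd' = {A,S}
  T[0,2] 'dcd' = {S}

Original NTs in T[0,2] deriving "dcd": ["S"]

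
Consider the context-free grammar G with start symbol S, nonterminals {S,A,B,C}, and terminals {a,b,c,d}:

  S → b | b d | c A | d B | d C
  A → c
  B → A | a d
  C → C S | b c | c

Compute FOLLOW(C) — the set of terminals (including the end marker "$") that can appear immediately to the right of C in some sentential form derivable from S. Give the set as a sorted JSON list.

FIRST iteration:
iter 1:
  A via A→c: +{c}
  B via B→A: +{c}
  B via B→a d: +{a}
  C via C→b c: +{b}
  C via C→c: +{c}
  S via S→b: +{b}
  S via S→c A: +{c}
  S via S→d B: +{d}
  FIRST(S)={b,c,d}  FIRST(A)={c}  FIRST(B)={a,c}  FIRST(C)={b,c}
iter 2: (stable)
  FIRST(S)={b,c,d}  FIRST(A)={c}  FIRST(B)={a,c}  FIRST(C)={b,c}

FOLLOW iteration:
seed FOLLOW(S) with $
[1]
  C→C S: FOLLOW(C) ⊇ FIRST(S) = {b,c,d}; new: +{b,c,d}
  C→C S: FOLLOW(S) ⊇ FOLLOW(C) ⊇ {b,c,d}; new: +{b,c,d}
  S→c A: FOLLOW(A) ⊇ FOLLOW(S) ⊇ {$,b,c,d}; new: +{$,b,c,d}
  S→d B: FOLLOW(B) ⊇ FOLLOW(S) ⊇ {$,b,c,d}; new: +{$,b,c,d}
  S→d C: FOLLOW(C) ⊇ FOLLOW(S) ⊇ {$,b,c,d}; new: +{$}
  FOLLOW[S]={$,b,c,d}  FOLLOW[A]={$,b,c,d}  FOLLOW[B]={$,b,c,d}  FOLLOW[C]={$,b,c,d}
[2] done
  FOLLOW[S]={$,b,c,d}  FOLLOW[A]={$,b,c,d}  FOLLOW[B]={$,b,c,d}  FOLLOW[C]={$,b,c,d}

FOLLOW(C) = ["$", "b", "c", "d"]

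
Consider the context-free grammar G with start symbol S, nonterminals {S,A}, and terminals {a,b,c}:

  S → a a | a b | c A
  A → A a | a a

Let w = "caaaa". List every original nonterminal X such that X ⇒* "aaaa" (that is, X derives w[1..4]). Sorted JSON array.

Convert to CNF:
  S -> T0 T0 | T0 T1 | T2 A
  A -> A T0 | T0 T0
  T0 -> a
  T1 -> b
  T2 -> c

CYK table (by increasing span) — only the sub-triangle for w[1..4]:
  T[1,1] 'a' = {T0}  orig:{}
  T[2,2] 'a' = {T0}  orig:{}
  T[3,3] 'a' = {T0}  orig:{}
  T[4,4] 'a' = {T0}  orig:{}
  T[1,2] 'aa' = {A,S}
  T[2,3] 'aa' = {A,S}
  T[3,4] 'aa' = {A,S}
  T[1,3] 'aaa' = {A}
  T[2,4] 'aaa' = {A}
  T[1,4] 'aaaa' = {A}

Original NTs in T[1,4] deriving "aaaa": ["A"]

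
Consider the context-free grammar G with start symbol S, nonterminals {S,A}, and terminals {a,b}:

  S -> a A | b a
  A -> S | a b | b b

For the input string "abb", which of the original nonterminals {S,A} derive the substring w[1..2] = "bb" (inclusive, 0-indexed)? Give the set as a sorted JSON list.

Convert to CNF:
  S -> T0 A | T1 T0
  A -> T0 A | T0 T1 | T1 T0 | T1 T1
  T0 -> a
  T1 -> b

Fill CYK table bottom-up — only the sub-triangle for w[1..2]:
  T[1,1] 'b' = {T1}  orig:{}
  T[2,2] 'b' = {T1}  orig:{}
  T[1,2] 'bb' = {A}

Original NTs in T[1,2] deriving "bb": ["A"]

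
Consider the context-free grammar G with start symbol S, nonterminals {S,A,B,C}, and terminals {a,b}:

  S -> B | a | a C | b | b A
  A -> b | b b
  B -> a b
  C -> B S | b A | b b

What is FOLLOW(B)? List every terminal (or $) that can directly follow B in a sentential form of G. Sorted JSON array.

FIRST iteration:
pass 1:
  A via A→b: +{b}
  B via B→a b: +{a}
  C via C→B S: +{a}
  C via C→b A: +{b}
  S via S→B: +{a}
  S via S→b: +{b}
  FIRST[S]={a,b}  FIRST[A]={b}  FIRST[B]={a}  FIRST[C]={a,b}
pass 2: (no change)
  FIRST[S]={a,b}  FIRST[A]={b}  FIRST[B]={a}  FIRST[C]={a,b}

FOLLOW iteration:
FOLLOW(S) := {$}
round 1:
  C→B S: FOLLOW(B) ⊇ FIRST(S) = {a,b}; new: +{a,b}
  S→B: FOLLOW(B) ⊇ FOLLOW(S) ⊇ {$}; new: +{$}
  S→a C: FOLLOW(C) ⊇ FOLLOW(S) ⊇ {$}; new: +{$}
  S→b A: FOLLOW(A) ⊇ FOLLOW(S) ⊇ {$}; new: +{$}
  FOLLOW(S)={$}  FOLLOW(A)={$}  FOLLOW(B)={$,a,b}  FOLLOW(C)={$}
round 2: (no change)
  FOLLOW(S)={$}  FOLLOW(A)={$}  FOLLOW(B)={$,a,b}  FOLLOW(C)={$}

FOLLOW(B) = ["$", "a", "b"]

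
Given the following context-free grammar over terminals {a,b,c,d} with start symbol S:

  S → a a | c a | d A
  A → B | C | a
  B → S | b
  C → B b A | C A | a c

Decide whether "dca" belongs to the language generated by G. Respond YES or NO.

Convert to CNF:
  S -> T1 T1 | T2 T1 | T3 A
  A -> B X4 | C A | T1 T1 | T1 T2 | T2 T1 | T3 A | a | b
  B -> T1 T1 | T2 T1 | T3 A | b
  C -> B X5 | C A | T1 T2
  T0 -> b
  T1 -> a
  T2 -> c
  T3 -> d
  X4 -> T0 A
  X5 -> T0 A

CYK table (by increasing span):
  cell(0,0) d: {T3}  orig:{}
  cell(1,1) c: {T2}  orig:{}
  cell(2,2) a: {A,T1}  orig:{A}
  cell(0,1) dc: ∅
  cell(1,2) ca: {A,B,S}
  cell(0,2) dca: {A,B,S}

S ∈ T[0,2] ⇒ YES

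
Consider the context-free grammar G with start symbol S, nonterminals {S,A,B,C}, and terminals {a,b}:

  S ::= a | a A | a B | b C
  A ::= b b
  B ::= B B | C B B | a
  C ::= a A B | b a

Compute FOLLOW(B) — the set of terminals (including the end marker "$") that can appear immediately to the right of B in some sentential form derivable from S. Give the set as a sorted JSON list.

FIRST sets, iterate to fixpoint:
round 1:
  A via A→b b: +{b}
  B via B→a: +{a}
  C via C→a A B: +{a}
  C via C→b a: +{b}
  S via S→a: +{a}
  S via S→b C: +{b}
  FIRST[S]={a,b}  FIRST[A]={b}  FIRST[B]={a}  FIRST[C]={a,b}
round 2:
  B via B→C B B: +{b}
  FIRST[S]={a,b}  FIRST[A]={b}  FIRST[B]={a,b}  FIRST[C]={a,b}
round 3: done
  FIRST[S]={a,b}  FIRST[A]={b}  FIRST[B]={a,b}  FIRST[C]={a,b}

Compute FOLLOW by fixpoint:
seed FOLLOW(S) with $
[1]
  B→B B: FOLLOW(B) ⊇ FIRST(B) = {a,b}; new: +{a,b}
  B→C B B: FOLLOW(C) ⊇ FIRST(B) = {a,b}; new: +{a,b}
  C→a A B: FOLLOW(A) ⊇ FIRST(B) = {a,b}; new: +{a,b}
  S→a A: FOLLOW(A) ⊇ FOLLOW(S) ⊇ {$}; new: +{$}
  S→a B: FOLLOW(B) ⊇ FOLLOW(S) ⊇ {$}; new: +{$}
  S→b C: FOLLOW(C) ⊇ FOLLOW(S) ⊇ {$}; new: +{$}
  FOLLOW(S)={$}  FOLLOW(A)={$,a,b}  FOLLOW(B)={$,a,b}  FOLLOW(C)={$,a,b}
[2] (stable)
  FOLLOW(S)={$}  FOLLOW(A)={$,a,b}  FOLLOW(B)={$,a,b}  FOLLOW(C)={$,a,b}

FOLLOW(B) = ["$", "a", "b"]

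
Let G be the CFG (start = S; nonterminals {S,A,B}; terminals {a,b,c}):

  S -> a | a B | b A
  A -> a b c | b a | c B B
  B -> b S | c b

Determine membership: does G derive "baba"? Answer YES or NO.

CNF form of G:
  S -> T0 B | T1 A | a
  A -> T0 X3 | T1 T0 | T2 X4
  B -> T1 S | T2 T1
  T0 -> a
  T1 -> b
  T2 -> c
  X3 -> T1 T2
  X4 -> B B

CYK fill:
  T[0,0] 'b' = {T1}  orig:{}
  T[1,1] 'a' = {S,T0}  orig:{S}
  T[2,2] 'b' = {T1}  orig:{}
  T[3,3] 'a' = {S,T0}  orig:{S}
  T[0,1] 'ba' = {A,B}
  T[1,2] 'ab' = ∅
  T[2,3] 'ba' = {A,B}
  T[0,2] 'bab' = ∅
  T[1,3] 'aba' = {S}
  T[0,3] 'baba' = {B,X4}  orig:{B}

S ∉ T[0,3] ⇒ NO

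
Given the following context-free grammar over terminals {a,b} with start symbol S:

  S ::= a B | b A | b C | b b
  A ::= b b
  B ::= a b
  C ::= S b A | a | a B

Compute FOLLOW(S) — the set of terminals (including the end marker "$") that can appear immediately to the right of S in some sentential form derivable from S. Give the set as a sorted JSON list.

FIRST sets, iterate to fixpoint:
[1]
  A via A→b b: +{b}
  B via B→a b: +{a}
  C via C→a: +{a}
  S via S→a B: +{a}
  S via S→b A: +{b}
  FIRST[S]={a,b}  FIRST[A]={b}  FIRST[B]={a}  FIRST[C]={a}
[2]
  C via C→S b A: +{b}
  FIRST[S]={a,b}  FIRST[A]={b}  FIRST[B]={a}  FIRST[C]={a,b}
[3] done
  FIRST[S]={a,b}  FIRST[A]={b}  FIRST[B]={a}  FIRST[C]={a,b}

FOLLOW iteration:
FOLLOW(S) := {$}
round 1:
  C→S b A: FOLLOW(S) ⊇ FIRST(b) = {b}; new: +{b}
  S→a B: FOLLOW(B) ⊇ FOLLOW(S) ⊇ {$,b}; new: +{$,b}
  S→b A: FOLLOW(A) ⊇ FOLLOW(S) ⊇ {$,b}; new: +{$,b}
  S→b C: FOLLOW(C) ⊇ FOLLOW(S) ⊇ {$,b}; new: +{$,b}
  FOLLOW[S]={$,b}  FOLLOW[A]={$,b}  FOLLOW[B]={$,b}  FOLLOW[C]={$,b}
round 2: done
  FOLLOW[S]={$,b}  FOLLOW[A]={$,b}  FOLLOW[B]={$,b}  FOLLOW[C]={$,b}

FOLLOW(S) = ["$", "b"]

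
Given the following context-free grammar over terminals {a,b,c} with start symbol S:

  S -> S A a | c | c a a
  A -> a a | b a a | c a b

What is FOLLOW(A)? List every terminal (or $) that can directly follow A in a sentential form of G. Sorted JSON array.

FIRST iteration:
iter 1:
  A via A→a a: +{a}
  A via A→b a a: +{b}
  A via A→c a b: +{c}
  S via S→c: +{c}
  S: {c}  A: {a,b,c}
iter 2: — fixpoint
  S: {c}  A: {a,b,c}

FOLLOW iteration:
seed FOLLOW(S) with $
pass 1:
  S→S A a: FOLLOW(S) ⊇ FIRST(A) = {a,b,c}; new: +{a,b,c}
  S→S A a: FOLLOW(A) ⊇ FIRST(a) = {a}; new: +{a}
  FOLLOW(S)={$,a,b,c}  FOLLOW(A)={a}
pass 2: done
  FOLLOW(S)={$,a,b,c}  FOLLOW(A)={a}

FOLLOW(A) = ["a"]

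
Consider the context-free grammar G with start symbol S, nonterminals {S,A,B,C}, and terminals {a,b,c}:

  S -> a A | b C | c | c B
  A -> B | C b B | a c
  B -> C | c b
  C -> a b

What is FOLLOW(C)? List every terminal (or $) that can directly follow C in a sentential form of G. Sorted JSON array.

FIRST iteration:
pass 1:
  A via A→a c: +{a}
  B via B→c b: +{c}
  C via C→a b: +{a}
  S via S→a A: +{a}
  S via S→b C: +{b}
  S via S→c: +{c}
  FIRST(S)={a,b,c}  FIRST(A)={a}  FIRST(B)={c}  FIRST(C)={a}
pass 2:
  A via A→B: +{c}
  B via B→C: +{a}
  FIRST(S)={a,b,c}  FIRST(A)={a,c}  FIRST(B)={a,c}  FIRST(C)={a}
pass 3: done
  FIRST(S)={a,b,c}  FIRST(A)={a,c}  FIRST(B)={a,c}  FIRST(C)={a}

FOLLOW iteration:
FOLLOW(S) := {$}
iter 1:
  A→C b B: FOLLOW(C) ⊇ FIRST(b) = {b}; new: +{b}
  S→a A: FOLLOW(A) ⊇ FOLLOW(S) ⊇ {$}; new: +{$}
  S→b C: FOLLOW(C) ⊇ FOLLOW(S) ⊇ {$}; new: +{$}
  S→c B: FOLLOW(B) ⊇ FOLLOW(S) ⊇ {$}; new: +{$}
  FOLLOW[S]={$}  FOLLOW[A]={$}  FOLLOW[B]={$}  FOLLOW[C]={$,b}
iter 2: (stable)
  FOLLOW[S]={$}  FOLLOW[A]={$}  FOLLOW[B]={$}  FOLLOW[C]={$,b}

FOLLOW(C) = ["$", "b"]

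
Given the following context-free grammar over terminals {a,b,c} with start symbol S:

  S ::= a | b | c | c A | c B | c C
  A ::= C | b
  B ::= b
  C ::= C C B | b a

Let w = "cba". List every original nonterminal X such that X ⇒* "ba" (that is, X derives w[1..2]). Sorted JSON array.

Convert to CNF:
  S -> T2 A | T2 B | T2 C | a | b | c
  A -> C X3 | T0 T1 | b
  B -> b
  C -> C X4 | T0 T1
  T0 -> b
  T1 -> a
  T2 -> c
  X3 -> C B
  X4 -> C B

Fill CYK table bottom-up (cells [i..j] with 1 ≤ i ≤ j ≤ 2 only):
  cell(1,1) b: {A,B,S,T0}  orig:{A,B,S}
  cell(2,2) a: {S,T1}  orig:{S}
  cell(1,2) ba: {A,C}

Original NTs in T[1,2] deriving "ba": ["A", "C"]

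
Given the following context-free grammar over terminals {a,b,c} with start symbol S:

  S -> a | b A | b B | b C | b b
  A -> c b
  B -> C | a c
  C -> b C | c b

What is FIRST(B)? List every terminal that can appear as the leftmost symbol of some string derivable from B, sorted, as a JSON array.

FIRST sets, iterate to fixpoint:
pass 1:
  A via A→c b: +{c}
  B via B→a c: +{a}
  C via C→b C: +{b}
  C via C→c b: +{c}
  S via S→a: +{a}
  S via S→b A: +{b}
  FIRST[S]={a,b}  FIRST[A]={c}  FIRST[B]={a}  FIRST[C]={b,c}
pass 2:
  B via B→C: +{b,c}
  FIRST[S]={a,b}  FIRST[A]={c}  FIRST[B]={a,b,c}  FIRST[C]={b,c}
pass 3: done
  FIRST[S]={a,b}  FIRST[A]={c}  FIRST[B]={a,b,c}  FIRST[C]={b,c}

FIRST(B) = ["a", "b", "c"]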